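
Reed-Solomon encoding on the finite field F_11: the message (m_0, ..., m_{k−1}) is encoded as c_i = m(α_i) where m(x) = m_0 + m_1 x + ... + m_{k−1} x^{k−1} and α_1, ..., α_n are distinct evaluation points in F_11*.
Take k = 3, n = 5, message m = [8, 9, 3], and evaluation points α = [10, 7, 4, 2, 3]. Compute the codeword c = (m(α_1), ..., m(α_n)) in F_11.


c = [2, 9, 4, 5, 7]

Message polynomial: m(x) = 8 + 9·x + 3·x^2 (mod 11).
For each evaluation point α_i, compute m(α_i) mod 11:
  α_1 = 10: Horner steps 3 → 6 → 2, so m(10) = 2.
  α_2 = 7: Horner steps 3 → 8 → 9, so m(7) = 9.
  α_3 = 4: Horner steps 3 → 10 → 4, so m(4) = 4.
  α_4 = 2: Horner steps 3 → 4 → 5, so m(2) = 5.
  α_5 = 3: Horner steps 3 → 7 → 7, so m(3) = 7.
Codeword c = [2, 9, 4, 5, 7] ∈ F_11^5.


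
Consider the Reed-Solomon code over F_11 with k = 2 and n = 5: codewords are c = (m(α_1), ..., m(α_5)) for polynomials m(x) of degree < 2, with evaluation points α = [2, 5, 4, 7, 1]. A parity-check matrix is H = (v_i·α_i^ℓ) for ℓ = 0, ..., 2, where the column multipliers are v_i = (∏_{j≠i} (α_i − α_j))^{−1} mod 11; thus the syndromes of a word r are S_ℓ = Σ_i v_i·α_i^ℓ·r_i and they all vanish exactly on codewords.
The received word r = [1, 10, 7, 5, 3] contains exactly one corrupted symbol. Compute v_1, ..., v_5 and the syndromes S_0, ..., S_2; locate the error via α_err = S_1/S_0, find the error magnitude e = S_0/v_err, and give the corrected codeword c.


S = (10, 10, 10), error at position 5, error magnitude e = 5, c = [1, 10, 7, 5, 9].

Step 1: column multipliers v_i = (∏_{j≠i}(α_i − α_j))^{−1} mod 11.
  i = 1 (α = 2): (2−5)(2−4)(2−7)(2−1) = (−3)·(−2)·(−5)·1 = −30 ≡ 3, so v_1 = 3^{−1} = 4 (mod 11).
  i = 2 (α = 5): (5−2)(5−4)(5−7)(5−1) = 3·1·(−2)·4 = −24 ≡ 9, so v_2 = 9^{−1} = 5 (mod 11).
  i = 3 (α = 4): (4−2)(4−5)(4−7)(4−1) = 2·(−1)·(−3)·3 = 18 ≡ 7, so v_3 = 7^{−1} = 8 (mod 11).
  i = 4 (α = 7): (7−2)(7−5)(7−4)(7−1) = 5·2·3·6 = 180 ≡ 4, so v_4 = 4^{−1} = 3 (mod 11).
  i = 5 (α = 1): (1−2)(1−5)(1−4)(1−7) = (−1)·(−4)·(−3)·(−6) = 72 ≡ 6, so v_5 = 6^{−1} = 2 (mod 11).
  v = [4, 5, 8, 3, 2].
Step 2: syndromes of r = [1, 10, 7, 5, 3] (all sums mod 11).
  S_0 = Σ v_i r_i = 4·1 + 5·10 + 8·7 + 3·5 + 2·3 = 131 ≡ 10.
  S_1 = Σ v_i α_i r_i = 4·2·1 + 5·5·10 + 8·4·7 + 3·7·5 + 2·1·3 = 593 ≡ 10.
  α_i^2 mod 11 = [4, 3, 5, 5, 1].
  S_2 = Σ v_i α_i^2 r_i = 4·4·1 + 5·3·10 + 8·5·7 + 3·5·5 + 2·1·3 = 527 ≡ 10.
  S = (10, 10, 10) ≠ 0, so r is not a codeword (an error is present).
Step 3: locate the error. For a single error e at position i, S_ℓ = v_i·e·α_i^ℓ, so α_err = S_1/S_0.
  S_0^{−1} = 10^{−1} = 10 (mod 11), so α_err = 10·10 = 100 ≡ 1 = α_5. Error position i = 5.
  Consistency check: S_2/S_1 = 10·10 = 100 ≡ 1 = α_err ✓ (single-error assumption holds).
Step 4: error magnitude e = S_0/v_5 = S_0·∏_{j≠5}(α_5 − α_j) = 10·6 = 60 ≡ 5 (mod 11).
Step 5: correct position 5: c_5 = r_5 − e = 3 − 5 ≡ 9 (mod 11). Hence c = [1, 10, 7, 5, 9].
  Check: interpolating c through the α_i gives m(x) = 6 + 3·x (degree < 2) with m(α_i) = c_i for every i, so c is indeed a codeword.


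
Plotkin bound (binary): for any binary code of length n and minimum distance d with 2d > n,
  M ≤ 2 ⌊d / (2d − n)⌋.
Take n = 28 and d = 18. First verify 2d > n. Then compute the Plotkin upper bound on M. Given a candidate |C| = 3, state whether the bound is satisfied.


Plotkin bound M ≤ 4; given |C| = 3 ≤ bound (satisfied).

Check applicability: 2d = 36, n = 28.
2d − n = 8 > 0, so Plotkin applies.
Compute d/(2d−n) = 18/8 ≈ 2.2500.
⌊d/(2d−n)⌋ = 2.
Plotkin bound: M ≤ 2·2 = 4.
Given |C| = 3, check: satisfied.
This |C| is below the Plotkin bound.


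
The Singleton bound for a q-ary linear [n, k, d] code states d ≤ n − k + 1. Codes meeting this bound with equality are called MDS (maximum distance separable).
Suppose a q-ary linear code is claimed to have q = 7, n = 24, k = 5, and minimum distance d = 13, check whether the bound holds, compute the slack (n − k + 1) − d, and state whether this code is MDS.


Singleton RHS = n − k + 1 = 20, slack = 7, bound satisfied, not MDS.

Singleton bound: d ≤ n − k + 1.
Here n = 24, k = 5, so n − k + 1 = 20.
Given d = 13, check d ≤ 20: YES.
Slack = (n − k + 1) − d = 7.
The code is NOT MDS (slack = 7 > 0).
Description: the claimed parameters are [24, 5, 13]_7; such a code would be non-MDS.


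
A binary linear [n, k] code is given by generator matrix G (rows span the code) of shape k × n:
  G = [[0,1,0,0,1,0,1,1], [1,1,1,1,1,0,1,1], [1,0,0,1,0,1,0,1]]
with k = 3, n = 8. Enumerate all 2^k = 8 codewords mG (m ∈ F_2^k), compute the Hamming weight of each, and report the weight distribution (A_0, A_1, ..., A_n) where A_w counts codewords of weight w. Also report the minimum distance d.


Weight distribution: A_0 = 1, A_3 = 2, A_4 = 2, A_5 = 1, A_6 = 1, A_7 = 1. Minimum distance d = 3.

Enumerate all 2^3 = 8 messages m ∈ F_2^3.
For each, compute codeword c = mG in F_2^8, then tally its weight.
  m = 000 → c = 00000000, weight = 0.
  m = 100 → c = 01001011, weight = 4.
  m = 010 → c = 11111011, weight = 7.
  m = 110 → c = 10110000, weight = 3.
  m = 001 → c = 10010101, weight = 4.
  m = 101 → c = 11011110, weight = 6.
  m = 011 → c = 01101110, weight = 5.
  m = 111 → c = 00100101, weight = 3.
Tally weights:
  weight 0: 1 codewords.
  weight 3: 2 codewords.
  weight 4: 2 codewords.
  weight 5: 1 codewords.
  weight 6: 1 codewords.
  weight 7: 1 codewords.
Minimum distance d = smallest w > 0 with A_w > 0 = 3.
Sanity: Σ A_w = 8 = 2^3 = 8 ✓.


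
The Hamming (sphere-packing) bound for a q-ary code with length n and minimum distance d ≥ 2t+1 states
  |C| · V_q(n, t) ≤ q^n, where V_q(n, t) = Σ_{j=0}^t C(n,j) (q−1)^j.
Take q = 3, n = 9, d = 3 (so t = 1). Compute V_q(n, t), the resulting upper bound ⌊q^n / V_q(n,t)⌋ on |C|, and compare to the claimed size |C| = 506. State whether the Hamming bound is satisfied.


V_q(n, t) = 19, q^n = 19683, Hamming bound = 1035, |C| = 506 ≤ bound (satisfied).

Step 1: Compute V_q(n, t) = Σ_{j=0}^1 C(n, j) (q−1)^j.
  j = 0: C(9,0)·(2)^0 = 1·1 = 1.
  j = 1: C(9,1)·(2)^1 = 9·2 = 18.
  V_q(n, t) = 1 + 18 = 19.
Step 2: q^n = 3^9 = 19683.
Step 3: Hamming bound ⌊q^n / V_q(n,t)⌋ = ⌊19683/19⌋ = 1035.
Step 4: Compare |C| = 506 to 1035: satisfied.
The claimed |C| lies below the Hamming bound.


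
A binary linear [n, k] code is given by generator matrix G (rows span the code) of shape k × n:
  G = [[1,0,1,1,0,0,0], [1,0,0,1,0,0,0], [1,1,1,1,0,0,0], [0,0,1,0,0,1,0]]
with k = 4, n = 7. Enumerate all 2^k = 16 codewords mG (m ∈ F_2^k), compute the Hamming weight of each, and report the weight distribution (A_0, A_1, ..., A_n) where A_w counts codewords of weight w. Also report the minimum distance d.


Weight distribution: A_0 = 1, A_1 = 3, A_2 = 4, A_3 = 4, A_4 = 3, A_5 = 1. Minimum distance d = 1.

Enumerate all 2^4 = 16 messages m ∈ F_2^4.
For each, compute codeword c = mG in F_2^7, then tally its weight.
  m = 0000 → c = 0000000, weight = 0.
  m = 1000 → c = 1011000, weight = 3.
  m = 0100 → c = 1001000, weight = 2.
  m = 1100 → c = 0010000, weight = 1.
  m = 0010 → c = 1111000, weight = 4.
  m = 1010 → c = 0100000, weight = 1.
  m = 0110 → c = 0110000, weight = 2.
  m = 1110 → c = 1101000, weight = 3.
  m = 0001 → c = 0010010, weight = 2.
  m = 1001 → c = 1001010, weight = 3.
  m = 0101 → c = 1011010, weight = 4.
  m = 1101 → c = 0000010, weight = 1.
  m = 0011 → c = 1101010, weight = 4.
  m = 1011 → c = 0110010, weight = 3.
  m = 0111 → c = 0100010, weight = 2.
  m = 1111 → c = 1111010, weight = 5.
Tally weights:
  weight 0: 1 codewords.
  weight 1: 3 codewords.
  weight 2: 4 codewords.
  weight 3: 4 codewords.
  weight 4: 3 codewords.
  weight 5: 1 codewords.
Minimum distance d = smallest w > 0 with A_w > 0 = 1.
Sanity: Σ A_w = 16 = 2^4 = 16 ✓.


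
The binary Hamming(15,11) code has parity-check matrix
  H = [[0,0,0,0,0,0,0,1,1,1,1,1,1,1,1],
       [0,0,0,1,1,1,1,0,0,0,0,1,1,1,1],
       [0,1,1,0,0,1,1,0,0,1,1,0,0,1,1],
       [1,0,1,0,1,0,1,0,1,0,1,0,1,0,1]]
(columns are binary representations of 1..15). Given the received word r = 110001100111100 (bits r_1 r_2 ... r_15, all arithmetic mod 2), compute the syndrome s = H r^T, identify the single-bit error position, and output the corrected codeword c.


s = (0, 0, 1, 0)^T, error position = 2, corrected codeword c = 100001100111100

Compute s = H r^T mod 2 one row at a time:
  s_1 = 0 + 0 + 1 + 1 + 1 + 1 + 0 + 0 = 4 ≡ 0 (mod 2).
  s_2 = 0 + 0 + 1 + 1 + 1 + 1 + 0 + 0 = 4 ≡ 0 (mod 2).
  s_3 = 1 + 0 + 1 + 1 + 1 + 1 + 0 + 0 = 5 ≡ 1 (mod 2).
  s_4 = 1 + 0 + 0 + 1 + 0 + 1 + 1 + 0 = 4 ≡ 0 (mod 2).
s = (0, 0, 1, 0)^T — this equals column 2 of H (binary 0010), so error is at position 2.
Correct: flip bit 2 of r = 110001100111100 to get c = 100001100111100.


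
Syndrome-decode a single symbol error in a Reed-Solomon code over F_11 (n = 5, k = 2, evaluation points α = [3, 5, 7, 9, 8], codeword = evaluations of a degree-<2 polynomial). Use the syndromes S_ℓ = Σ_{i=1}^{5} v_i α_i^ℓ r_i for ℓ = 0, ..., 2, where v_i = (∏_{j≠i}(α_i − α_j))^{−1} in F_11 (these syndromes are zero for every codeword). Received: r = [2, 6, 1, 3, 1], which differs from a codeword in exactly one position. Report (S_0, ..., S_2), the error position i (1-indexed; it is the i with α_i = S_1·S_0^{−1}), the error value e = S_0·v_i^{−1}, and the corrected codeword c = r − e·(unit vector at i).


S = (7, 5, 2), error at position 3, error magnitude e = 2, c = [2, 6, 10, 3, 1].

Step 1: column multipliers v_i = (∏_{j≠i}(α_i − α_j))^{−1} mod 11.
  i = 1 (α = 3): (3−5)(3−7)(3−9)(3−8) = (−2)·(−4)·(−6)·(−5) = 240 ≡ 9, so v_1 = 9^{−1} = 5 (mod 11).
  i = 2 (α = 5): (5−3)(5−7)(5−9)(5−8) = 2·(−2)·(−4)·(−3) = −48 ≡ 7, so v_2 = 7^{−1} = 8 (mod 11).
  i = 3 (α = 7): (7−3)(7−5)(7−9)(7−8) = 4·2·(−2)·(−1) = 16 ≡ 5, so v_3 = 5^{−1} = 9 (mod 11).
  i = 4 (α = 9): (9−3)(9−5)(9−7)(9−8) = 6·4·2·1 = 48 ≡ 4, so v_4 = 4^{−1} = 3 (mod 11).
  i = 5 (α = 8): (8−3)(8−5)(8−7)(8−9) = 5·3·1·(−1) = −15 ≡ 7, so v_5 = 7^{−1} = 8 (mod 11).
  v = [5, 8, 9, 3, 8].
Step 2: syndromes of r = [2, 6, 1, 3, 1] (all sums mod 11).
  S_0 = Σ v_i r_i = 5·2 + 8·6 + 9·1 + 3·3 + 8·1 = 84 ≡ 7.
  S_1 = Σ v_i α_i r_i = 5·3·2 + 8·5·6 + 9·7·1 + 3·9·3 + 8·8·1 = 478 ≡ 5.
  α_i^2 mod 11 = [9, 3, 5, 4, 9].
  S_2 = Σ v_i α_i^2 r_i = 5·9·2 + 8·3·6 + 9·5·1 + 3·4·3 + 8·9·1 = 387 ≡ 2.
  S = (7, 5, 2) ≠ 0, so r is not a codeword (an error is present).
Step 3: locate the error. For a single error e at position i, S_ℓ = v_i·e·α_i^ℓ, so α_err = S_1/S_0.
  S_0^{−1} = 7^{−1} = 8 (mod 11), so α_err = 5·8 = 40 ≡ 7 = α_3. Error position i = 3.
  Consistency check: S_2/S_1 = 2·9 = 18 ≡ 7 = α_err ✓ (single-error assumption holds).
Step 4: error magnitude e = S_0/v_3 = S_0·∏_{j≠3}(α_3 − α_j) = 7·5 = 35 ≡ 2 (mod 11).
Step 5: correct position 3: c_3 = r_3 − e = 1 − 2 ≡ 10 (mod 11). Hence c = [2, 6, 10, 3, 1].
  Check: interpolating c through the α_i gives m(x) = 7 + 2·x (degree < 2) with m(α_i) = c_i for every i, so c is indeed a codeword.


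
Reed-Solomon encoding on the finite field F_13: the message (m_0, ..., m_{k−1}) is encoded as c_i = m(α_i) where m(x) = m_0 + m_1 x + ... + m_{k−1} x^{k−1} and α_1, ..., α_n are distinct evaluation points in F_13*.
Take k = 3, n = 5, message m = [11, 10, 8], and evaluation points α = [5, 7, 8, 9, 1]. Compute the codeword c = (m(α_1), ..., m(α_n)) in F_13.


c = [1, 5, 5, 8, 3]

Message polynomial: m(x) = 11 + 10·x + 8·x^2 (mod 13).
For each evaluation point α_i, compute m(α_i) mod 13:
  α_1 = 5: Horner steps 8 → 11 → 1, so m(5) = 1.
  α_2 = 7: Horner steps 8 → 1 → 5, so m(7) = 5.
  α_3 = 8: Horner steps 8 → 9 → 5, so m(8) = 5.
  α_4 = 9: Horner steps 8 → 4 → 8, so m(9) = 8.
  α_5 = 1: Horner steps 8 → 5 → 3, so m(1) = 3.
Codeword c = [1, 5, 5, 8, 3] ∈ F_13^5.


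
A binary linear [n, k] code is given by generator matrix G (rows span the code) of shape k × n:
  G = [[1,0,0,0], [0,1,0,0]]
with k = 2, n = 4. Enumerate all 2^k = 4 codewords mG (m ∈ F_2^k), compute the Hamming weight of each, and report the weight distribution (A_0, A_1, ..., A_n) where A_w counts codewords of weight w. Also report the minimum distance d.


Weight distribution: A_0 = 1, A_1 = 2, A_2 = 1. Minimum distance d = 1.

Enumerate all 2^2 = 4 messages m ∈ F_2^2.
For each, compute codeword c = mG in F_2^4, then tally its weight.
  m = 00 → c = 0000, weight = 0.
  m = 10 → c = 1000, weight = 1.
  m = 01 → c = 0100, weight = 1.
  m = 11 → c = 1100, weight = 2.
Tally weights:
  weight 0: 1 codewords.
  weight 1: 2 codewords.
  weight 2: 1 codewords.
Minimum distance d = smallest w > 0 with A_w > 0 = 1.
Sanity: Σ A_w = 4 = 2^2 = 4 ✓.


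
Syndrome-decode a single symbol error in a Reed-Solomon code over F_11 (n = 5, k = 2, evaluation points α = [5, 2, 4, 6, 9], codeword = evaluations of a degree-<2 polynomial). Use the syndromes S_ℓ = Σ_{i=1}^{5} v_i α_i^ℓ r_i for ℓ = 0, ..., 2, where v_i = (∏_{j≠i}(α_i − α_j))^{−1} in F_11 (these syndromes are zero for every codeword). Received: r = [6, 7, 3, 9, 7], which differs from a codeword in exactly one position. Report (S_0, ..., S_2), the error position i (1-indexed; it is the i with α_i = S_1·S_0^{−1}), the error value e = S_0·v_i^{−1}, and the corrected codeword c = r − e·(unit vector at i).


S = (7, 3, 6), error at position 2, error magnitude e = 10, c = [6, 8, 3, 9, 7].

Step 1: column multipliers v_i = (∏_{j≠i}(α_i − α_j))^{−1} mod 11.
  i = 1 (α = 5): (5−2)(5−4)(5−6)(5−9) = 3·1·(−1)·(−4) = 12 ≡ 1, so v_1 = 1^{−1} = 1 (mod 11).
  i = 2 (α = 2): (2−5)(2−4)(2−6)(2−9) = (−3)·(−2)·(−4)·(−7) = 168 ≡ 3, so v_2 = 3^{−1} = 4 (mod 11).
  i = 3 (α = 4): (4−5)(4−2)(4−6)(4−9) = (−1)·2·(−2)·(−5) = −20 ≡ 2, so v_3 = 2^{−1} = 6 (mod 11).
  i = 4 (α = 6): (6−5)(6−2)(6−4)(6−9) = 1·4·2·(−3) = −24 ≡ 9, so v_4 = 9^{−1} = 5 (mod 11).
  i = 5 (α = 9): (9−5)(9−2)(9−4)(9−6) = 4·7·5·3 = 420 ≡ 2, so v_5 = 2^{−1} = 6 (mod 11).
  v = [1, 4, 6, 5, 6].
Step 2: syndromes of r = [6, 7, 3, 9, 7] (all sums mod 11).
  S_0 = Σ v_i r_i = 1·6 + 4·7 + 6·3 + 5·9 + 6·7 = 139 ≡ 7.
  S_1 = Σ v_i α_i r_i = 1·5·6 + 4·2·7 + 6·4·3 + 5·6·9 + 6·9·7 = 806 ≡ 3.
  α_i^2 mod 11 = [3, 4, 5, 3, 4].
  S_2 = Σ v_i α_i^2 r_i = 1·3·6 + 4·4·7 + 6·5·3 + 5·3·9 + 6·4·7 = 523 ≡ 6.
  S = (7, 3, 6) ≠ 0, so r is not a codeword (an error is present).
Step 3: locate the error. For a single error e at position i, S_ℓ = v_i·e·α_i^ℓ, so α_err = S_1/S_0.
  S_0^{−1} = 7^{−1} = 8 (mod 11), so α_err = 3·8 = 24 ≡ 2 = α_2. Error position i = 2.
  Consistency check: S_2/S_1 = 6·4 = 24 ≡ 2 = α_err ✓ (single-error assumption holds).
Step 4: error magnitude e = S_0/v_2 = S_0·∏_{j≠2}(α_2 − α_j) = 7·3 = 21 ≡ 10 (mod 11).
Step 5: correct position 2: c_2 = r_2 − e = 7 − 10 ≡ 8 (mod 11). Hence c = [6, 8, 3, 9, 7].
  Check: interpolating c through the α_i gives m(x) = 2 + 3·x (degree < 2) with m(α_i) = c_i for every i, so c is indeed a codeword.


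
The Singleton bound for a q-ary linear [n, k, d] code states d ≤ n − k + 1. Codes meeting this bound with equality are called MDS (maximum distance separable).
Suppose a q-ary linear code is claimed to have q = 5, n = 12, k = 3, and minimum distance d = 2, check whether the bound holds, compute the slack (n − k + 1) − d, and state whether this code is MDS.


Singleton RHS = n − k + 1 = 10, slack = 8, bound satisfied, not MDS.

Singleton bound: d ≤ n − k + 1.
Here n = 12, k = 3, so n − k + 1 = 10.
Given d = 2, check d ≤ 10: YES.
Slack = (n − k + 1) − d = 8.
The code is NOT MDS (slack = 8 > 0).
Description: the claimed parameters are [12, 3, 2]_5; such a code would be non-MDS.


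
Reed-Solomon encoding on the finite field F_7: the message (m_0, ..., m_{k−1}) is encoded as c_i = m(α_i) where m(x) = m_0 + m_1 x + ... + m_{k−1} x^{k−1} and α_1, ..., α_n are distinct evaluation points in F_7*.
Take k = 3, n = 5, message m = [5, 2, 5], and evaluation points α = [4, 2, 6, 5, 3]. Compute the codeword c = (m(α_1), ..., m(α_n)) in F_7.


c = [2, 1, 1, 0, 0]

Message polynomial: m(x) = 5 + 2·x + 5·x^2 (mod 7).
For each evaluation point α_i, compute m(α_i) mod 7:
  α_1 = 4: Horner steps 5 → 1 → 2, so m(4) = 2.
  α_2 = 2: Horner steps 5 → 5 → 1, so m(2) = 1.
  α_3 = 6: Horner steps 5 → 4 → 1, so m(6) = 1.
  α_4 = 5: Horner steps 5 → 6 → 0, so m(5) = 0.
  α_5 = 3: Horner steps 5 → 3 → 0, so m(3) = 0.
Codeword c = [2, 1, 1, 0, 0] ∈ F_7^5.


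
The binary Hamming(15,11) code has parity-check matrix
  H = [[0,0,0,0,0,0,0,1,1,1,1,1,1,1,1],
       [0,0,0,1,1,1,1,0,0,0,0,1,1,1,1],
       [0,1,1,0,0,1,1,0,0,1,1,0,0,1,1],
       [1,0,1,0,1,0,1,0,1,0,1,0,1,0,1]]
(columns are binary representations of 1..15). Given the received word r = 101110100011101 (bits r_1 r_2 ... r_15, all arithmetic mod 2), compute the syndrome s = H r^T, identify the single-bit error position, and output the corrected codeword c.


s = (0, 0, 0, 1)^T, error position = 1, corrected codeword c = 001110100011101

Compute s = H r^T mod 2 one row at a time:
  s_1 = 0 + 0 + 0 + 1 + 1 + 1 + 0 + 1 = 4 ≡ 0 (mod 2).
  s_2 = 1 + 1 + 0 + 1 + 1 + 1 + 0 + 1 = 6 ≡ 0 (mod 2).
  s_3 = 0 + 1 + 0 + 1 + 0 + 1 + 0 + 1 = 4 ≡ 0 (mod 2).
  s_4 = 1 + 1 + 1 + 1 + 0 + 1 + 1 + 1 = 7 ≡ 1 (mod 2).
s = (0, 0, 0, 1)^T — this equals column 1 of H (binary 0001), so error is at position 1.
Correct: flip bit 1 of r = 101110100011101 to get c = 001110100011101.


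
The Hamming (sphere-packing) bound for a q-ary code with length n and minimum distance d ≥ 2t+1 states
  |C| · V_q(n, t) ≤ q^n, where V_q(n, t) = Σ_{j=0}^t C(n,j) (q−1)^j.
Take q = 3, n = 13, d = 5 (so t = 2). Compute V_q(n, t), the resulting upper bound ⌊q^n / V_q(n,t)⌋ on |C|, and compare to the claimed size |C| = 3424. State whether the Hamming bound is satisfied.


V_q(n, t) = 339, q^n = 1594323, Hamming bound = 4703, |C| = 3424 ≤ bound (satisfied).

Step 1: Compute V_q(n, t) = Σ_{j=0}^2 C(n, j) (q−1)^j.
  j = 0: C(13,0)·(2)^0 = 1·1 = 1.
  j = 1: C(13,1)·(2)^1 = 13·2 = 26.
  j = 2: C(13,2)·(2)^2 = 78·4 = 312.
  V_q(n, t) = 1 + 26 + 312 = 339.
Step 2: q^n = 3^13 = 1594323.
Step 3: Hamming bound ⌊q^n / V_q(n,t)⌋ = ⌊1594323/339⌋ = 4703.
Step 4: Compare |C| = 3424 to 4703: satisfied.
The claimed |C| lies below the Hamming bound.


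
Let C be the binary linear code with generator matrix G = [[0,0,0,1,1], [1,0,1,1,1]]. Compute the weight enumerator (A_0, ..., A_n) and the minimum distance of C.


Weight distribution: A_0 = 1, A_2 = 2, A_4 = 1. Minimum distance d = 2.

Enumerate all 2^2 = 4 messages m ∈ F_2^2.
For each, compute codeword c = mG in F_2^5, then tally its weight.
  m = 00 → c = 00000, weight = 0.
  m = 10 → c = 00011, weight = 2.
  m = 01 → c = 10111, weight = 4.
  m = 11 → c = 10100, weight = 2.
Tally weights:
  weight 0: 1 codewords.
  weight 2: 2 codewords.
  weight 4: 1 codewords.
Minimum distance d = smallest w > 0 with A_w > 0 = 2.
Sanity: Σ A_w = 4 = 2^2 = 4 ✓.


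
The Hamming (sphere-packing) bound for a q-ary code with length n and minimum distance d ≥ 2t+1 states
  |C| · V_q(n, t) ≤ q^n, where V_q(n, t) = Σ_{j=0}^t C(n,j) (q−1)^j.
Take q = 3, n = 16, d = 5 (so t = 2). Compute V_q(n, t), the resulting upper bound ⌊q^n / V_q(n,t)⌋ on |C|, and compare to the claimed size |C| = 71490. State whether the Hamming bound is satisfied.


V_q(n, t) = 513, q^n = 43046721, Hamming bound = 83911, |C| = 71490 ≤ bound (satisfied).

Step 1: Compute V_q(n, t) = Σ_{j=0}^2 C(n, j) (q−1)^j.
  j = 0: C(16,0)·(2)^0 = 1·1 = 1.
  j = 1: C(16,1)·(2)^1 = 16·2 = 32.
  j = 2: C(16,2)·(2)^2 = 120·4 = 480.
  V_q(n, t) = 1 + 32 + 480 = 513.
Step 2: q^n = 3^16 = 43046721.
Step 3: Hamming bound ⌊q^n / V_q(n,t)⌋ = ⌊43046721/513⌋ = 83911.
Step 4: Compare |C| = 71490 to 83911: satisfied.
The claimed |C| lies below the Hamming bound.


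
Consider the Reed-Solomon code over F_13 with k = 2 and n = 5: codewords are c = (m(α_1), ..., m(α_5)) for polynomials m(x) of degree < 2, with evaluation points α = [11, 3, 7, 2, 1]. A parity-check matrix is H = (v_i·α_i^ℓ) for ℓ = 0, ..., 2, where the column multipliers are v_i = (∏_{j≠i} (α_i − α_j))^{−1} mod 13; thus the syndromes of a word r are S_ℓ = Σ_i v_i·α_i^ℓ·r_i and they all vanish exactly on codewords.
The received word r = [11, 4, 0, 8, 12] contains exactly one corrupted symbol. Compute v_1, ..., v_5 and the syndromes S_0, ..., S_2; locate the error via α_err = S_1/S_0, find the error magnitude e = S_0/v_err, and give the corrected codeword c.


S = (12, 6, 3), error at position 3, error magnitude e = 12, c = [11, 4, 1, 8, 12].

Step 1: column multipliers v_i = (∏_{j≠i}(α_i − α_j))^{−1} mod 13.
  i = 1 (α = 11): (11−3)(11−7)(11−2)(11−1) = 8·4·9·10 = 2880 ≡ 7, so v_1 = 7^{−1} = 2 (mod 13).
  i = 2 (α = 3): (3−11)(3−7)(3−2)(3−1) = (−8)·(−4)·1·2 = 64 ≡ 12, so v_2 = 12^{−1} = 12 (mod 13).
  i = 3 (α = 7): (7−11)(7−3)(7−2)(7−1) = (−4)·4·5·6 = −480 ≡ 1, so v_3 = 1^{−1} = 1 (mod 13).
  i = 4 (α = 2): (2−11)(2−3)(2−7)(2−1) = (−9)·(−1)·(−5)·1 = −45 ≡ 7, so v_4 = 7^{−1} = 2 (mod 13).
  i = 5 (α = 1): (1−11)(1−3)(1−7)(1−2) = (−10)·(−2)·(−6)·(−1) = 120 ≡ 3, so v_5 = 3^{−1} = 9 (mod 13).
  v = [2, 12, 1, 2, 9].
Step 2: syndromes of r = [11, 4, 0, 8, 12] (all sums mod 13).
  S_0 = Σ v_i r_i = 2·11 + 12·4 + 1·0 + 2·8 + 9·12 = 194 ≡ 12.
  S_1 = Σ v_i α_i r_i = 2·11·11 + 12·3·4 + 1·7·0 + 2·2·8 + 9·1·12 = 526 ≡ 6.
  α_i^2 mod 13 = [4, 9, 10, 4, 1].
  S_2 = Σ v_i α_i^2 r_i = 2·4·11 + 12·9·4 + 1·10·0 + 2·4·8 + 9·1·12 = 692 ≡ 3.
  S = (12, 6, 3) ≠ 0, so r is not a codeword (an error is present).
Step 3: locate the error. For a single error e at position i, S_ℓ = v_i·e·α_i^ℓ, so α_err = S_1/S_0.
  S_0^{−1} = 12^{−1} = 12 (mod 13), so α_err = 6·12 = 72 ≡ 7 = α_3. Error position i = 3.
  Consistency check: S_2/S_1 = 3·11 = 33 ≡ 7 = α_err ✓ (single-error assumption holds).
Step 4: error magnitude e = S_0/v_3 = S_0·∏_{j≠3}(α_3 − α_j) = 12·1 = 12 ≡ 12 (mod 13).
Step 5: correct position 3: c_3 = r_3 − e = 0 − 12 ≡ 1 (mod 13). Hence c = [11, 4, 1, 8, 12].
  Check: interpolating c through the α_i gives m(x) = 3 + 9·x (degree < 2) with m(α_i) = c_i for every i, so c is indeed a codeword.


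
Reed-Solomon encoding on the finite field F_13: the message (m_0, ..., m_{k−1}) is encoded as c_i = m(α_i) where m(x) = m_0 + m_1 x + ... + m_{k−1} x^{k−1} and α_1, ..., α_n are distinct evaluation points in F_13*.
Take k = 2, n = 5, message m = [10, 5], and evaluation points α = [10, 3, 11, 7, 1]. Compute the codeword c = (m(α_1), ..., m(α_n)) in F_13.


c = [8, 12, 0, 6, 2]

Message polynomial: m(x) = 10 + 5·x (mod 13).
For each evaluation point α_i, compute m(α_i) mod 13:
  α_1 = 10: Horner steps 5 → 8, so m(10) = 8.
  α_2 = 3: Horner steps 5 → 12, so m(3) = 12.
  α_3 = 11: Horner steps 5 → 0, so m(11) = 0.
  α_4 = 7: Horner steps 5 → 6, so m(7) = 6.
  α_5 = 1: Horner steps 5 → 2, so m(1) = 2.
Codeword c = [8, 12, 0, 6, 2] ∈ F_13^5.


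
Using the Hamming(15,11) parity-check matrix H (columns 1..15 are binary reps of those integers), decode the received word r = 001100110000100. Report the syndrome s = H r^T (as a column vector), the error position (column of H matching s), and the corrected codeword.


s = (0, 1, 0, 1)^T, error position = 5, corrected codeword c = 001110110000100

Compute s = H r^T mod 2 one row at a time:
  s_1 = 1 + 0 + 0 + 0 + 0 + 1 + 0 + 0 = 2 ≡ 0 (mod 2).
  s_2 = 1 + 0 + 0 + 1 + 0 + 1 + 0 + 0 = 3 ≡ 1 (mod 2).
  s_3 = 0 + 1 + 0 + 1 + 0 + 0 + 0 + 0 = 2 ≡ 0 (mod 2).
  s_4 = 0 + 1 + 0 + 1 + 0 + 0 + 1 + 0 = 3 ≡ 1 (mod 2).
s = (0, 1, 0, 1)^T — this equals column 5 of H (binary 0101), so error is at position 5.
Correct: flip bit 5 of r = 001100110000100 to get c = 001110110000100.


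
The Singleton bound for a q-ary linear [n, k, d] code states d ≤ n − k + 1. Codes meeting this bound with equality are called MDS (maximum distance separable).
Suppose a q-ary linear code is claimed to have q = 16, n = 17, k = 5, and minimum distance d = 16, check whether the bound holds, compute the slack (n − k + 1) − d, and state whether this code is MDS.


Singleton RHS = n − k + 1 = 13, slack = -3, bound violated (no such code; not MDS).

Singleton bound: d ≤ n − k + 1.
Here n = 17, k = 5, so n − k + 1 = 13.
Given d = 16, check d ≤ 13: NO.
Slack = (n − k + 1) − d = -3.
The slack is negative: d = 16 exceeds n − k + 1 = 13 by 3, so the Singleton bound is violated and no linear [17, 5, 16]_16 code can exist. In particular it is not MDS (MDS requires d = n − k + 1 exactly).
Description: the claimed parameters are [17, 5, 16]_16; such a code would be impossible (violates the Singleton bound).


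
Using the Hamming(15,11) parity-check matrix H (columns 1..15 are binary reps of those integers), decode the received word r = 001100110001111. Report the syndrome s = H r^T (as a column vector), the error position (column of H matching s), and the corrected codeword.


s = (1, 0, 0, 0)^T, error position = 8, corrected codeword c = 001100100001111

Compute s = H r^T mod 2 one row at a time:
  s_1 = 1 + 0 + 0 + 0 + 1 + 1 + 1 + 1 = 5 ≡ 1 (mod 2).
  s_2 = 1 + 0 + 0 + 1 + 1 + 1 + 1 + 1 = 6 ≡ 0 (mod 2).
  s_3 = 0 + 1 + 0 + 1 + 0 + 0 + 1 + 1 = 4 ≡ 0 (mod 2).
  s_4 = 0 + 1 + 0 + 1 + 0 + 0 + 1 + 1 = 4 ≡ 0 (mod 2).
s = (1, 0, 0, 0)^T — this equals column 8 of H (binary 1000), so error is at position 8.
Correct: flip bit 8 of r = 001100110001111 to get c = 001100100001111.


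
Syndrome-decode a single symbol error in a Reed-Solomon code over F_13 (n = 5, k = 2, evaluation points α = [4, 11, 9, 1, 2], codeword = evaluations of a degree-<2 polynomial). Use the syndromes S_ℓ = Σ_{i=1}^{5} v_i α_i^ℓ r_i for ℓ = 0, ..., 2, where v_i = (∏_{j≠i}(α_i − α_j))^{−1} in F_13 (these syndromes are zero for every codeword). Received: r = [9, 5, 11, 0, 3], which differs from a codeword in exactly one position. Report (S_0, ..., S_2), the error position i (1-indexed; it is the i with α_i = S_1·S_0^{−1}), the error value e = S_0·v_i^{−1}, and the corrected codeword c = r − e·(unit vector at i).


S = (12, 2, 9), error at position 2, error magnitude e = 1, c = [9, 4, 11, 0, 3].

Step 1: column multipliers v_i = (∏_{j≠i}(α_i − α_j))^{−1} mod 13.
  i = 1 (α = 4): (4−11)(4−9)(4−1)(4−2) = (−7)·(−5)·3·2 = 210 ≡ 2, so v_1 = 2^{−1} = 7 (mod 13).
  i = 2 (α = 11): (11−4)(11−9)(11−1)(11−2) = 7·2·10·9 = 1260 ≡ 12, so v_2 = 12^{−1} = 12 (mod 13).
  i = 3 (α = 9): (9−4)(9−11)(9−1)(9−2) = 5·(−2)·8·7 = −560 ≡ 12, so v_3 = 12^{−1} = 12 (mod 13).
  i = 4 (α = 1): (1−4)(1−11)(1−9)(1−2) = (−3)·(−10)·(−8)·(−1) = 240 ≡ 6, so v_4 = 6^{−1} = 11 (mod 13).
  i = 5 (α = 2): (2−4)(2−11)(2−9)(2−1) = (−2)·(−9)·(−7)·1 = −126 ≡ 4, so v_5 = 4^{−1} = 10 (mod 13).
  v = [7, 12, 12, 11, 10].
Step 2: syndromes of r = [9, 5, 11, 0, 3] (all sums mod 13).
  S_0 = Σ v_i r_i = 7·9 + 12·5 + 12·11 + 11·0 + 10·3 = 285 ≡ 12.
  S_1 = Σ v_i α_i r_i = 7·4·9 + 12·11·5 + 12·9·11 + 11·1·0 + 10·2·3 = 2160 ≡ 2.
  α_i^2 mod 13 = [3, 4, 3, 1, 4].
  S_2 = Σ v_i α_i^2 r_i = 7·3·9 + 12·4·5 + 12·3·11 + 11·1·0 + 10·4·3 = 945 ≡ 9.
  S = (12, 2, 9) ≠ 0, so r is not a codeword (an error is present).
Step 3: locate the error. For a single error e at position i, S_ℓ = v_i·e·α_i^ℓ, so α_err = S_1/S_0.
  S_0^{−1} = 12^{−1} = 12 (mod 13), so α_err = 2·12 = 24 ≡ 11 = α_2. Error position i = 2.
  Consistency check: S_2/S_1 = 9·7 = 63 ≡ 11 = α_err ✓ (single-error assumption holds).
Step 4: error magnitude e = S_0/v_2 = S_0·∏_{j≠2}(α_2 − α_j) = 12·12 = 144 ≡ 1 (mod 13).
Step 5: correct position 2: c_2 = r_2 − e = 5 − 1 ≡ 4 (mod 13). Hence c = [9, 4, 11, 0, 3].
  Check: interpolating c through the α_i gives m(x) = 10 + 3·x (degree < 2) with m(α_i) = c_i for every i, so c is indeed a codeword.


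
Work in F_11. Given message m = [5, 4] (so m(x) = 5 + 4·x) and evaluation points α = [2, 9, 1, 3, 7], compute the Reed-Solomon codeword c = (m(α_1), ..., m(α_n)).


c = [2, 8, 9, 6, 0]

Message polynomial: m(x) = 5 + 4·x (mod 11).
For each evaluation point α_i, compute m(α_i) mod 11:
  α_1 = 2: Horner steps 4 → 2, so m(2) = 2.
  α_2 = 9: Horner steps 4 → 8, so m(9) = 8.
  α_3 = 1: Horner steps 4 → 9, so m(1) = 9.
  α_4 = 3: Horner steps 4 → 6, so m(3) = 6.
  α_5 = 7: Horner steps 4 → 0, so m(7) = 0.
Codeword c = [2, 8, 9, 6, 0] ∈ F_11^5.


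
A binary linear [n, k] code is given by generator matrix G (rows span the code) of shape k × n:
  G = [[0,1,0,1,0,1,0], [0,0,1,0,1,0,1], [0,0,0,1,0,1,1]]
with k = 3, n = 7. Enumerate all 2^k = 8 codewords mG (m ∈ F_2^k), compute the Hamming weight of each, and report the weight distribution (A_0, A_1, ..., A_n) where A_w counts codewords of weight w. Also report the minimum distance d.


Weight distribution: A_0 = 1, A_2 = 1, A_3 = 4, A_4 = 1, A_6 = 1. Minimum distance d = 2.

Enumerate all 2^3 = 8 messages m ∈ F_2^3.
For each, compute codeword c = mG in F_2^7, then tally its weight.
  m = 000 → c = 0000000, weight = 0.
  m = 100 → c = 0101010, weight = 3.
  m = 010 → c = 0010101, weight = 3.
  m = 110 → c = 0111111, weight = 6.
  m = 001 → c = 0001011, weight = 3.
  m = 101 → c = 0100001, weight = 2.
  m = 011 → c = 0011110, weight = 4.
  m = 111 → c = 0110100, weight = 3.
Tally weights:
  weight 0: 1 codewords.
  weight 2: 1 codewords.
  weight 3: 4 codewords.
  weight 4: 1 codewords.
  weight 6: 1 codewords.
Minimum distance d = smallest w > 0 with A_w > 0 = 2.
Sanity: Σ A_w = 8 = 2^3 = 8 ✓.


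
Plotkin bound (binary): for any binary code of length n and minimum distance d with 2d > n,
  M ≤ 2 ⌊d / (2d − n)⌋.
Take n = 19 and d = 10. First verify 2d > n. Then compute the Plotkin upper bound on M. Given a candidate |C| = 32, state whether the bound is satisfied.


Plotkin bound M ≤ 20; given |C| = 32 > bound (violated).

Check applicability: 2d = 20, n = 19.
2d − n = 1 > 0, so Plotkin applies.
Compute d/(2d−n) = 10/1 ≈ 10.0000.
⌊d/(2d−n)⌋ = 10.
Plotkin bound: M ≤ 2·10 = 20.
Given |C| = 32, check: VIOLATED.
This |C| is above the Plotkin bound, so no binary code with n = 19, d = 10 and 32 codewords exists.


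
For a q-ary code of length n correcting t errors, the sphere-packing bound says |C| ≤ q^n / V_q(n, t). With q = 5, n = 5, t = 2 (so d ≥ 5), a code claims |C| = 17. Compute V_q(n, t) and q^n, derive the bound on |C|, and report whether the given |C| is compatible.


V_q(n, t) = 181, q^n = 3125, Hamming bound = 17, |C| = 17 ≤ bound (satisfied).

Step 1: Compute V_q(n, t) = Σ_{j=0}^2 C(n, j) (q−1)^j.
  j = 0: C(5,0)·(4)^0 = 1·1 = 1.
  j = 1: C(5,1)·(4)^1 = 5·4 = 20.
  j = 2: C(5,2)·(4)^2 = 10·16 = 160.
  V_q(n, t) = 1 + 20 + 160 = 181.
Step 2: q^n = 5^5 = 3125.
Step 3: Hamming bound ⌊q^n / V_q(n,t)⌋ = ⌊3125/181⌋ = 17.
Step 4: Compare |C| = 17 to 17: satisfied.
The claimed |C| lies at the Hamming bound (tight).


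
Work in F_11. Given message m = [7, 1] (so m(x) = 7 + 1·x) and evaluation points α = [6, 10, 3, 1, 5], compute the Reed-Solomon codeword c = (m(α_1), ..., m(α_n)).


c = [2, 6, 10, 8, 1]

Message polynomial: m(x) = 7 + 1·x (mod 11).
For each evaluation point α_i, compute m(α_i) mod 11:
  α_1 = 6: Horner steps 1 → 2, so m(6) = 2.
  α_2 = 10: Horner steps 1 → 6, so m(10) = 6.
  α_3 = 3: Horner steps 1 → 10, so m(3) = 10.
  α_4 = 1: Horner steps 1 → 8, so m(1) = 8.
  α_5 = 5: Horner steps 1 → 1, so m(5) = 1.
Codeword c = [2, 6, 10, 8, 1] ∈ F_11^5.


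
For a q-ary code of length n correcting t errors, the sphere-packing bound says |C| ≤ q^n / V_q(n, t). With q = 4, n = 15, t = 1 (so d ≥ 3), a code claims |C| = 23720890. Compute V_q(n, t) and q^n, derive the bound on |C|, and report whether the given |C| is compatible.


V_q(n, t) = 46, q^n = 1073741824, Hamming bound = 23342213, |C| = 23720890 > bound (violated).

Step 1: Compute V_q(n, t) = Σ_{j=0}^1 C(n, j) (q−1)^j.
  j = 0: C(15,0)·(3)^0 = 1·1 = 1.
  j = 1: C(15,1)·(3)^1 = 15·3 = 45.
  V_q(n, t) = 1 + 45 = 46.
Step 2: q^n = 4^15 = 1073741824.
Step 3: Hamming bound ⌊q^n / V_q(n,t)⌋ = ⌊1073741824/46⌋ = 23342213.
Step 4: Compare |C| = 23720890 to 23342213: violated.
The claimed |C| lies above the Hamming bound, so no 4-ary code of length 15 with d ≥ 3 can have 23720890 codewords.


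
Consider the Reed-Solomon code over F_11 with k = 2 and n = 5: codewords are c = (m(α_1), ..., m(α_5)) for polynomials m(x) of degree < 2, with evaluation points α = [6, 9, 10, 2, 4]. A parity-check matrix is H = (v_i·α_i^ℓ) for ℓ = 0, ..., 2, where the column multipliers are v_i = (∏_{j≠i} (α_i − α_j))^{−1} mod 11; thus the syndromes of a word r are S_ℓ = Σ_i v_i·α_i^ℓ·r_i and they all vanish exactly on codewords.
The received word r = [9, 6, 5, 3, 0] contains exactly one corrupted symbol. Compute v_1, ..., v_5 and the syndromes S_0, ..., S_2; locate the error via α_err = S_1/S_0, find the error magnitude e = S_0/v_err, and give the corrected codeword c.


S = (7, 3, 6), error at position 4, error magnitude e = 1, c = [9, 6, 5, 2, 0].

Step 1: column multipliers v_i = (∏_{j≠i}(α_i − α_j))^{−1} mod 11.
  i = 1 (α = 6): (6−9)(6−10)(6−2)(6−4) = (−3)·(−4)·4·2 = 96 ≡ 8, so v_1 = 8^{−1} = 7 (mod 11).
  i = 2 (α = 9): (9−6)(9−10)(9−2)(9−4) = 3·(−1)·7·5 = −105 ≡ 5, so v_2 = 5^{−1} = 9 (mod 11).
  i = 3 (α = 10): (10−6)(10−9)(10−2)(10−4) = 4·1·8·6 = 192 ≡ 5, so v_3 = 5^{−1} = 9 (mod 11).
  i = 4 (α = 2): (2−6)(2−9)(2−10)(2−4) = (−4)·(−7)·(−8)·(−2) = 448 ≡ 8, so v_4 = 8^{−1} = 7 (mod 11).
  i = 5 (α = 4): (4−6)(4−9)(4−10)(4−2) = (−2)·(−5)·(−6)·2 = −120 ≡ 1, so v_5 = 1^{−1} = 1 (mod 11).
  v = [7, 9, 9, 7, 1].
Step 2: syndromes of r = [9, 6, 5, 3, 0] (all sums mod 11).
  S_0 = Σ v_i r_i = 7·9 + 9·6 + 9·5 + 7·3 + 1·0 = 183 ≡ 7.
  S_1 = Σ v_i α_i r_i = 7·6·9 + 9·9·6 + 9·10·5 + 7·2·3 + 1·4·0 = 1356 ≡ 3.
  α_i^2 mod 11 = [3, 4, 1, 4, 5].
  S_2 = Σ v_i α_i^2 r_i = 7·3·9 + 9·4·6 + 9·1·5 + 7·4·3 + 1·5·0 = 534 ≡ 6.
  S = (7, 3, 6) ≠ 0, so r is not a codeword (an error is present).
Step 3: locate the error. For a single error e at position i, S_ℓ = v_i·e·α_i^ℓ, so α_err = S_1/S_0.
  S_0^{−1} = 7^{−1} = 8 (mod 11), so α_err = 3·8 = 24 ≡ 2 = α_4. Error position i = 4.
  Consistency check: S_2/S_1 = 6·4 = 24 ≡ 2 = α_err ✓ (single-error assumption holds).
Step 4: error magnitude e = S_0/v_4 = S_0·∏_{j≠4}(α_4 − α_j) = 7·8 = 56 ≡ 1 (mod 11).
Step 5: correct position 4: c_4 = r_4 − e = 3 − 1 ≡ 2 (mod 11). Hence c = [9, 6, 5, 2, 0].
  Check: interpolating c through the α_i gives m(x) = 4 + 10·x (degree < 2) with m(α_i) = c_i for every i, so c is indeed a codeword.


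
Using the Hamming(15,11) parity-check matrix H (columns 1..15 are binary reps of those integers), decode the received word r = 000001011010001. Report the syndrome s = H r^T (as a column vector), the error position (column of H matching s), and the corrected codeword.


s = (0, 0, 1, 1)^T, error position = 3, corrected codeword c = 001001011010001

Compute s = H r^T mod 2 one row at a time:
  s_1 = 1 + 1 + 0 + 1 + 0 + 0 + 0 + 1 = 4 ≡ 0 (mod 2).
  s_2 = 0 + 0 + 1 + 0 + 0 + 0 + 0 + 1 = 2 ≡ 0 (mod 2).
  s_3 = 0 + 0 + 1 + 0 + 0 + 1 + 0 + 1 = 3 ≡ 1 (mod 2).
  s_4 = 0 + 0 + 0 + 0 + 1 + 1 + 0 + 1 = 3 ≡ 1 (mod 2).
s = (0, 0, 1, 1)^T — this equals column 3 of H (binary 0011), so error is at position 3.
Correct: flip bit 3 of r = 000001011010001 to get c = 001001011010001.


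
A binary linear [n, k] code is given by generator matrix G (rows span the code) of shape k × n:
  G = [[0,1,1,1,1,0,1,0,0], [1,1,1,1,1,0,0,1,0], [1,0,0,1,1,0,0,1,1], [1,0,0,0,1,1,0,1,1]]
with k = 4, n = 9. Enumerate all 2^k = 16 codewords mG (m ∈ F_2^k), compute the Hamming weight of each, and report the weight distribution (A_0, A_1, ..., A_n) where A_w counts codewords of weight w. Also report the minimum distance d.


Weight distribution: A_0 = 1, A_2 = 1, A_3 = 2, A_4 = 2, A_5 = 6, A_6 = 3, A_8 = 1. Minimum distance d = 2.

Enumerate all 2^4 = 16 messages m ∈ F_2^4.
For each, compute codeword c = mG in F_2^9, then tally its weight.
  m = 0000 → c = 000000000, weight = 0.
  m = 1000 → c = 011110100, weight = 5.
  m = 0100 → c = 111110010, weight = 6.
  m = 1100 → c = 100000110, weight = 3.
  m = 0010 → c = 100110011, weight = 5.
  m = 1010 → c = 111000111, weight = 6.
  m = 0110 → c = 011000001, weight = 3.
  m = 1110 → c = 000110101, weight = 4.
  m = 0001 → c = 100011011, weight = 5.
  m = 1001 → c = 111101111, weight = 8.
  m = 0101 → c = 011101001, weight = 5.
  m = 1101 → c = 000011101, weight = 4.
  m = 0011 → c = 000101000, weight = 2.
  m = 1011 → c = 011011100, weight = 5.
  m = 0111 → c = 111011010, weight = 6.
  m = 1111 → c = 100101110, weight = 5.
Tally weights:
  weight 0: 1 codewords.
  weight 2: 1 codewords.
  weight 3: 2 codewords.
  weight 4: 2 codewords.
  weight 5: 6 codewords.
  weight 6: 3 codewords.
  weight 8: 1 codewords.
Minimum distance d = smallest w > 0 with A_w > 0 = 2.
Sanity: Σ A_w = 16 = 2^4 = 16 ✓.


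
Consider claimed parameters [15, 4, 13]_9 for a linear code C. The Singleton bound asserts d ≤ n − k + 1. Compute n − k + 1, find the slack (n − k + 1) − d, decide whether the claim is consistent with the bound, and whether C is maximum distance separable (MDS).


Singleton RHS = n − k + 1 = 12, slack = -1, bound violated (no such code; not MDS).

Singleton bound: d ≤ n − k + 1.
Here n = 15, k = 4, so n − k + 1 = 12.
Given d = 13, check d ≤ 12: NO.
Slack = (n − k + 1) − d = -1.
The slack is negative: d = 13 exceeds n − k + 1 = 12 by 1, so the Singleton bound is violated and no linear [15, 4, 13]_9 code can exist. In particular it is not MDS (MDS requires d = n − k + 1 exactly).
Description: the claimed parameters are [15, 4, 13]_9; such a code would be impossible (violates the Singleton bound).


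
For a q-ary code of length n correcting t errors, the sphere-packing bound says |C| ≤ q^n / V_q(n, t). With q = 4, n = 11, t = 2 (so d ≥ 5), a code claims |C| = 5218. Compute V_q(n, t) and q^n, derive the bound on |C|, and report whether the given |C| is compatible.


V_q(n, t) = 529, q^n = 4194304, Hamming bound = 7928, |C| = 5218 ≤ bound (satisfied).

Step 1: Compute V_q(n, t) = Σ_{j=0}^2 C(n, j) (q−1)^j.
  j = 0: C(11,0)·(3)^0 = 1·1 = 1.
  j = 1: C(11,1)·(3)^1 = 11·3 = 33.
  j = 2: C(11,2)·(3)^2 = 55·9 = 495.
  V_q(n, t) = 1 + 33 + 495 = 529.
Step 2: q^n = 4^11 = 4194304.
Step 3: Hamming bound ⌊q^n / V_q(n,t)⌋ = ⌊4194304/529⌋ = 7928.
Step 4: Compare |C| = 5218 to 7928: satisfied.
The claimed |C| lies below the Hamming bound.


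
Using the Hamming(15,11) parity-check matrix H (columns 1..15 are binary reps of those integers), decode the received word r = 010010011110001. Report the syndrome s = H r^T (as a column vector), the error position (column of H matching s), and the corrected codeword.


s = (1, 0, 0, 0)^T, error position = 8, corrected codeword c = 010010001110001

Compute s = H r^T mod 2 one row at a time:
  s_1 = 1 + 1 + 1 + 1 + 0 + 0 + 0 + 1 = 5 ≡ 1 (mod 2).
  s_2 = 0 + 1 + 0 + 0 + 0 + 0 + 0 + 1 = 2 ≡ 0 (mod 2).
  s_3 = 1 + 0 + 0 + 0 + 1 + 1 + 0 + 1 = 4 ≡ 0 (mod 2).
  s_4 = 0 + 0 + 1 + 0 + 1 + 1 + 0 + 1 = 4 ≡ 0 (mod 2).
s = (1, 0, 0, 0)^T — this equals column 8 of H (binary 1000), so error is at position 8.
Correct: flip bit 8 of r = 010010011110001 to get c = 010010001110001.
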